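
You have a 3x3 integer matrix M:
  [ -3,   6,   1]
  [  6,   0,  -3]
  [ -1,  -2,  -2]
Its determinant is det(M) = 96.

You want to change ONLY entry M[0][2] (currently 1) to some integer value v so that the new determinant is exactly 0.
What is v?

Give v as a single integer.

Answer: 9

Derivation:
det is linear in entry M[0][2]: det = old_det + (v - 1) * C_02
Cofactor C_02 = -12
Want det = 0: 96 + (v - 1) * -12 = 0
  (v - 1) = -96 / -12 = 8
  v = 1 + (8) = 9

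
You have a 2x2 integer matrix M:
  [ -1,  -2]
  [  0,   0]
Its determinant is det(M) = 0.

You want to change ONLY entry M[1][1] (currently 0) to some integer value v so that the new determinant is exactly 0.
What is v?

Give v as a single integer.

det is linear in entry M[1][1]: det = old_det + (v - 0) * C_11
Cofactor C_11 = -1
Want det = 0: 0 + (v - 0) * -1 = 0
  (v - 0) = 0 / -1 = 0
  v = 0 + (0) = 0

Answer: 0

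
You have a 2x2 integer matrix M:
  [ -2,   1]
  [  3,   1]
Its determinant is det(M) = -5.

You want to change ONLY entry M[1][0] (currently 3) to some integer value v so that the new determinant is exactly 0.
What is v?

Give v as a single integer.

Answer: -2

Derivation:
det is linear in entry M[1][0]: det = old_det + (v - 3) * C_10
Cofactor C_10 = -1
Want det = 0: -5 + (v - 3) * -1 = 0
  (v - 3) = 5 / -1 = -5
  v = 3 + (-5) = -2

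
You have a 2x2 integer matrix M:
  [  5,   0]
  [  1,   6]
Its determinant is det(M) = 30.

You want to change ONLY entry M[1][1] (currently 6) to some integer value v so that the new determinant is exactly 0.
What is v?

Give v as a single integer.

Answer: 0

Derivation:
det is linear in entry M[1][1]: det = old_det + (v - 6) * C_11
Cofactor C_11 = 5
Want det = 0: 30 + (v - 6) * 5 = 0
  (v - 6) = -30 / 5 = -6
  v = 6 + (-6) = 0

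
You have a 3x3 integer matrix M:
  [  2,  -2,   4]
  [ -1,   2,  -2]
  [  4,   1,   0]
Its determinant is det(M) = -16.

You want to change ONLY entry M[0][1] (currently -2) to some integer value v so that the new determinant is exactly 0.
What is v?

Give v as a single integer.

Answer: -4

Derivation:
det is linear in entry M[0][1]: det = old_det + (v - -2) * C_01
Cofactor C_01 = -8
Want det = 0: -16 + (v - -2) * -8 = 0
  (v - -2) = 16 / -8 = -2
  v = -2 + (-2) = -4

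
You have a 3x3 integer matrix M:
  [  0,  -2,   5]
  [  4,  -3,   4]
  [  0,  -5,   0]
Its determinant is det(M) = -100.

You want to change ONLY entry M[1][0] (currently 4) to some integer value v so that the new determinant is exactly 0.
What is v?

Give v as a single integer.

Answer: 0

Derivation:
det is linear in entry M[1][0]: det = old_det + (v - 4) * C_10
Cofactor C_10 = -25
Want det = 0: -100 + (v - 4) * -25 = 0
  (v - 4) = 100 / -25 = -4
  v = 4 + (-4) = 0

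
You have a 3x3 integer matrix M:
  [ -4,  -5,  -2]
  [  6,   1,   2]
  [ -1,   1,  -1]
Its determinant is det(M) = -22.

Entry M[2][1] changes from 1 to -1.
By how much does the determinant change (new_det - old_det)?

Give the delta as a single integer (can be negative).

Cofactor C_21 = -4
Entry delta = -1 - 1 = -2
Det delta = entry_delta * cofactor = -2 * -4 = 8

Answer: 8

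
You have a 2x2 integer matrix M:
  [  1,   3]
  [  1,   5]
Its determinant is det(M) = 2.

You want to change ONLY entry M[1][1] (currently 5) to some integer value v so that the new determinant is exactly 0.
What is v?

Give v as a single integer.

Answer: 3

Derivation:
det is linear in entry M[1][1]: det = old_det + (v - 5) * C_11
Cofactor C_11 = 1
Want det = 0: 2 + (v - 5) * 1 = 0
  (v - 5) = -2 / 1 = -2
  v = 5 + (-2) = 3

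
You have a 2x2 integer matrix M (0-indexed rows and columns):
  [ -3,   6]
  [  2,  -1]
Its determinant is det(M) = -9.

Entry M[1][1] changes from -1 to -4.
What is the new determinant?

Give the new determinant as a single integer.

Answer: 0

Derivation:
det is linear in row 1: changing M[1][1] by delta changes det by delta * cofactor(1,1).
Cofactor C_11 = (-1)^(1+1) * minor(1,1) = -3
Entry delta = -4 - -1 = -3
Det delta = -3 * -3 = 9
New det = -9 + 9 = 0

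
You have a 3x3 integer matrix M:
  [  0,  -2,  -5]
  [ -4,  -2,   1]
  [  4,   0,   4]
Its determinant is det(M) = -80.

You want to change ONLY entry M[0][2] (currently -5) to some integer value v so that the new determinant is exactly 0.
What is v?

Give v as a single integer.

det is linear in entry M[0][2]: det = old_det + (v - -5) * C_02
Cofactor C_02 = 8
Want det = 0: -80 + (v - -5) * 8 = 0
  (v - -5) = 80 / 8 = 10
  v = -5 + (10) = 5

Answer: 5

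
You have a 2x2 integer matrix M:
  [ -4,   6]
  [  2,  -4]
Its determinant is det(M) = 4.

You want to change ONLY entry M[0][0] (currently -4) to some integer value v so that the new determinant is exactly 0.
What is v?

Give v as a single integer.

Answer: -3

Derivation:
det is linear in entry M[0][0]: det = old_det + (v - -4) * C_00
Cofactor C_00 = -4
Want det = 0: 4 + (v - -4) * -4 = 0
  (v - -4) = -4 / -4 = 1
  v = -4 + (1) = -3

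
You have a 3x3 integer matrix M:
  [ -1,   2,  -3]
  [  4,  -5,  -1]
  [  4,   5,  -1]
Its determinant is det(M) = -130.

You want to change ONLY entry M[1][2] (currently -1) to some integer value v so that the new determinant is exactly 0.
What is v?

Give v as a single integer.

Answer: 9

Derivation:
det is linear in entry M[1][2]: det = old_det + (v - -1) * C_12
Cofactor C_12 = 13
Want det = 0: -130 + (v - -1) * 13 = 0
  (v - -1) = 130 / 13 = 10
  v = -1 + (10) = 9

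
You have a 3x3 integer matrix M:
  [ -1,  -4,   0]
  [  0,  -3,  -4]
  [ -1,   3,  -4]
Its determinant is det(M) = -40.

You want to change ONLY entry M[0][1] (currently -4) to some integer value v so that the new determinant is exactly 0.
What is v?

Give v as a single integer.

det is linear in entry M[0][1]: det = old_det + (v - -4) * C_01
Cofactor C_01 = 4
Want det = 0: -40 + (v - -4) * 4 = 0
  (v - -4) = 40 / 4 = 10
  v = -4 + (10) = 6

Answer: 6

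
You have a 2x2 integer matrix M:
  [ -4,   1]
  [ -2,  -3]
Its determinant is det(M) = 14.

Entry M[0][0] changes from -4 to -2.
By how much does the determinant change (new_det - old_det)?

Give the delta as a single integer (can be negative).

Answer: -6

Derivation:
Cofactor C_00 = -3
Entry delta = -2 - -4 = 2
Det delta = entry_delta * cofactor = 2 * -3 = -6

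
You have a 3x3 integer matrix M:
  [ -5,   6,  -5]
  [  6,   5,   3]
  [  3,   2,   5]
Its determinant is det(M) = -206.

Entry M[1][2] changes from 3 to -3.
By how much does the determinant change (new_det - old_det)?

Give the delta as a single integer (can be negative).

Cofactor C_12 = 28
Entry delta = -3 - 3 = -6
Det delta = entry_delta * cofactor = -6 * 28 = -168

Answer: -168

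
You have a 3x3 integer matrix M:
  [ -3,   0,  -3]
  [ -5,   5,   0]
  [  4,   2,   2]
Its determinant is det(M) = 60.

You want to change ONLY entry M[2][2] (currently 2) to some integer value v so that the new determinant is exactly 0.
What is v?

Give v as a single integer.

det is linear in entry M[2][2]: det = old_det + (v - 2) * C_22
Cofactor C_22 = -15
Want det = 0: 60 + (v - 2) * -15 = 0
  (v - 2) = -60 / -15 = 4
  v = 2 + (4) = 6

Answer: 6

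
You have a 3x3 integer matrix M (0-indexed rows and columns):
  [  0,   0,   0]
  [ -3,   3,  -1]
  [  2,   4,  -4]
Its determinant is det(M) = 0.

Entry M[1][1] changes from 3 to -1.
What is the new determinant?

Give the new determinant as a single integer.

det is linear in row 1: changing M[1][1] by delta changes det by delta * cofactor(1,1).
Cofactor C_11 = (-1)^(1+1) * minor(1,1) = 0
Entry delta = -1 - 3 = -4
Det delta = -4 * 0 = 0
New det = 0 + 0 = 0

Answer: 0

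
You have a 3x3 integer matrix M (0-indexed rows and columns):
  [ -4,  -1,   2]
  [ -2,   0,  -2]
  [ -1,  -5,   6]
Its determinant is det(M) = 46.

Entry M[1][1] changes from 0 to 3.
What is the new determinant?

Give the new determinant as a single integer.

Answer: -20

Derivation:
det is linear in row 1: changing M[1][1] by delta changes det by delta * cofactor(1,1).
Cofactor C_11 = (-1)^(1+1) * minor(1,1) = -22
Entry delta = 3 - 0 = 3
Det delta = 3 * -22 = -66
New det = 46 + -66 = -20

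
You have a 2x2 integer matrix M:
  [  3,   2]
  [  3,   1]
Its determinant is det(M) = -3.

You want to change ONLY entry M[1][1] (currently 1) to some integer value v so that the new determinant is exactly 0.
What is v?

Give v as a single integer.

Answer: 2

Derivation:
det is linear in entry M[1][1]: det = old_det + (v - 1) * C_11
Cofactor C_11 = 3
Want det = 0: -3 + (v - 1) * 3 = 0
  (v - 1) = 3 / 3 = 1
  v = 1 + (1) = 2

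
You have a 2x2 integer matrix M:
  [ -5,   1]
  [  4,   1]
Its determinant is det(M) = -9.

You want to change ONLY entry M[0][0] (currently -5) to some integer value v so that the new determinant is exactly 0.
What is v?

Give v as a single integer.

Answer: 4

Derivation:
det is linear in entry M[0][0]: det = old_det + (v - -5) * C_00
Cofactor C_00 = 1
Want det = 0: -9 + (v - -5) * 1 = 0
  (v - -5) = 9 / 1 = 9
  v = -5 + (9) = 4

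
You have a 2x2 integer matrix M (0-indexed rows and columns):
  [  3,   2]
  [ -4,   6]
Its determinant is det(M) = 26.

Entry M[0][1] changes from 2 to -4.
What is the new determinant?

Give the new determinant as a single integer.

det is linear in row 0: changing M[0][1] by delta changes det by delta * cofactor(0,1).
Cofactor C_01 = (-1)^(0+1) * minor(0,1) = 4
Entry delta = -4 - 2 = -6
Det delta = -6 * 4 = -24
New det = 26 + -24 = 2

Answer: 2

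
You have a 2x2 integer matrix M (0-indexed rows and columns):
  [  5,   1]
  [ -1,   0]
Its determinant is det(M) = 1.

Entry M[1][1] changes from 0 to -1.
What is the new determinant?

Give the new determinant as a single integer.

Answer: -4

Derivation:
det is linear in row 1: changing M[1][1] by delta changes det by delta * cofactor(1,1).
Cofactor C_11 = (-1)^(1+1) * minor(1,1) = 5
Entry delta = -1 - 0 = -1
Det delta = -1 * 5 = -5
New det = 1 + -5 = -4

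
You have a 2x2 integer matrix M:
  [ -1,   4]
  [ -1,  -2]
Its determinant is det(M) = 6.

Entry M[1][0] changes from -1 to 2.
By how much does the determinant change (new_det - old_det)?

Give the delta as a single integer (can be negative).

Cofactor C_10 = -4
Entry delta = 2 - -1 = 3
Det delta = entry_delta * cofactor = 3 * -4 = -12

Answer: -12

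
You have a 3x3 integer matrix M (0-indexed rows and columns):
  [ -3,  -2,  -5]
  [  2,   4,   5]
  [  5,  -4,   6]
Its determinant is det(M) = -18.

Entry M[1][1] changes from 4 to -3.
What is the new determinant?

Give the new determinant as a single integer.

det is linear in row 1: changing M[1][1] by delta changes det by delta * cofactor(1,1).
Cofactor C_11 = (-1)^(1+1) * minor(1,1) = 7
Entry delta = -3 - 4 = -7
Det delta = -7 * 7 = -49
New det = -18 + -49 = -67

Answer: -67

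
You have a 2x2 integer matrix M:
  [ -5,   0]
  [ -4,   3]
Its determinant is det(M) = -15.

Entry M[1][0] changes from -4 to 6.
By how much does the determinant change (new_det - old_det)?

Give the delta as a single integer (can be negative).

Cofactor C_10 = 0
Entry delta = 6 - -4 = 10
Det delta = entry_delta * cofactor = 10 * 0 = 0

Answer: 0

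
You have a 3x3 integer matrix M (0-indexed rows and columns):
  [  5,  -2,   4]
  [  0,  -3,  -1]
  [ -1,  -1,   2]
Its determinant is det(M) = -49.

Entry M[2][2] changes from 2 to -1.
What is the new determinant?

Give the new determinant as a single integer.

det is linear in row 2: changing M[2][2] by delta changes det by delta * cofactor(2,2).
Cofactor C_22 = (-1)^(2+2) * minor(2,2) = -15
Entry delta = -1 - 2 = -3
Det delta = -3 * -15 = 45
New det = -49 + 45 = -4

Answer: -4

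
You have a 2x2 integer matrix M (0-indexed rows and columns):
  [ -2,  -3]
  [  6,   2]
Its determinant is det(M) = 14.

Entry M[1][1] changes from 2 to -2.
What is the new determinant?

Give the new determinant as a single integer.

det is linear in row 1: changing M[1][1] by delta changes det by delta * cofactor(1,1).
Cofactor C_11 = (-1)^(1+1) * minor(1,1) = -2
Entry delta = -2 - 2 = -4
Det delta = -4 * -2 = 8
New det = 14 + 8 = 22

Answer: 22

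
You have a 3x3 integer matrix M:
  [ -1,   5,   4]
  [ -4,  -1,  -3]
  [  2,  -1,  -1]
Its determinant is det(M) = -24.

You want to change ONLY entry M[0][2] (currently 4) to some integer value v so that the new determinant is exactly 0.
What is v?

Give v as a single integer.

Answer: 8

Derivation:
det is linear in entry M[0][2]: det = old_det + (v - 4) * C_02
Cofactor C_02 = 6
Want det = 0: -24 + (v - 4) * 6 = 0
  (v - 4) = 24 / 6 = 4
  v = 4 + (4) = 8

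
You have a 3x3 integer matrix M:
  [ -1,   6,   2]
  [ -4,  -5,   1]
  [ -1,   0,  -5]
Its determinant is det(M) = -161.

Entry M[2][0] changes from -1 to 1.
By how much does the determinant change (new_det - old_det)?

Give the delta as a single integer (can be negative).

Answer: 32

Derivation:
Cofactor C_20 = 16
Entry delta = 1 - -1 = 2
Det delta = entry_delta * cofactor = 2 * 16 = 32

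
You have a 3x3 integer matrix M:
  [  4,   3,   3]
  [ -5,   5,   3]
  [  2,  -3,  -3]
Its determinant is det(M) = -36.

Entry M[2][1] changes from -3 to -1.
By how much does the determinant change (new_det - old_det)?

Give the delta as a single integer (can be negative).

Cofactor C_21 = -27
Entry delta = -1 - -3 = 2
Det delta = entry_delta * cofactor = 2 * -27 = -54

Answer: -54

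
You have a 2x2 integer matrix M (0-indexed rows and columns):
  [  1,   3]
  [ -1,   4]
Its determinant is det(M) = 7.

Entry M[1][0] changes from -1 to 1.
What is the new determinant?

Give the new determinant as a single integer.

Answer: 1

Derivation:
det is linear in row 1: changing M[1][0] by delta changes det by delta * cofactor(1,0).
Cofactor C_10 = (-1)^(1+0) * minor(1,0) = -3
Entry delta = 1 - -1 = 2
Det delta = 2 * -3 = -6
New det = 7 + -6 = 1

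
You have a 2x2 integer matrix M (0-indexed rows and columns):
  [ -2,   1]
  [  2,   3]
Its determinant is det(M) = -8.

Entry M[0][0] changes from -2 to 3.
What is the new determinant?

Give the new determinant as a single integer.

det is linear in row 0: changing M[0][0] by delta changes det by delta * cofactor(0,0).
Cofactor C_00 = (-1)^(0+0) * minor(0,0) = 3
Entry delta = 3 - -2 = 5
Det delta = 5 * 3 = 15
New det = -8 + 15 = 7

Answer: 7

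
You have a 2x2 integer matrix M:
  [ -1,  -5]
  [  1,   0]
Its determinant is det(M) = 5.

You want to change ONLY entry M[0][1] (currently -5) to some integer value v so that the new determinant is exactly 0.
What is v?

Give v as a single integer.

Answer: 0

Derivation:
det is linear in entry M[0][1]: det = old_det + (v - -5) * C_01
Cofactor C_01 = -1
Want det = 0: 5 + (v - -5) * -1 = 0
  (v - -5) = -5 / -1 = 5
  v = -5 + (5) = 0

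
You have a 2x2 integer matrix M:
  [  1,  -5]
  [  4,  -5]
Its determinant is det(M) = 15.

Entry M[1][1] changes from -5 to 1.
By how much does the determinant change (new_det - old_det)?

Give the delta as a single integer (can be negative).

Cofactor C_11 = 1
Entry delta = 1 - -5 = 6
Det delta = entry_delta * cofactor = 6 * 1 = 6

Answer: 6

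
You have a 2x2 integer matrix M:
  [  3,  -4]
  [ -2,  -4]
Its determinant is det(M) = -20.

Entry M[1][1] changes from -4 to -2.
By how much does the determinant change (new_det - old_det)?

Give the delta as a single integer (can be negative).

Answer: 6

Derivation:
Cofactor C_11 = 3
Entry delta = -2 - -4 = 2
Det delta = entry_delta * cofactor = 2 * 3 = 6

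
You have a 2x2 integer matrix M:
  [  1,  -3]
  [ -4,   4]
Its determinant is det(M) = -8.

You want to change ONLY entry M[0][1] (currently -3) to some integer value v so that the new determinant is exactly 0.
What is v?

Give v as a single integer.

det is linear in entry M[0][1]: det = old_det + (v - -3) * C_01
Cofactor C_01 = 4
Want det = 0: -8 + (v - -3) * 4 = 0
  (v - -3) = 8 / 4 = 2
  v = -3 + (2) = -1

Answer: -1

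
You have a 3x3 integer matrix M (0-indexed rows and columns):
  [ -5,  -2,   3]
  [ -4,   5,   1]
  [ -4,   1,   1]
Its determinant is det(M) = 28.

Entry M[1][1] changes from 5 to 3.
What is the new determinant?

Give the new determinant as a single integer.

Answer: 14

Derivation:
det is linear in row 1: changing M[1][1] by delta changes det by delta * cofactor(1,1).
Cofactor C_11 = (-1)^(1+1) * minor(1,1) = 7
Entry delta = 3 - 5 = -2
Det delta = -2 * 7 = -14
New det = 28 + -14 = 14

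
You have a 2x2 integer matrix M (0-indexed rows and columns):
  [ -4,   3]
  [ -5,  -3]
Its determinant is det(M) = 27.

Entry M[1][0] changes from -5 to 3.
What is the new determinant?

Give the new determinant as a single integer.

det is linear in row 1: changing M[1][0] by delta changes det by delta * cofactor(1,0).
Cofactor C_10 = (-1)^(1+0) * minor(1,0) = -3
Entry delta = 3 - -5 = 8
Det delta = 8 * -3 = -24
New det = 27 + -24 = 3

Answer: 3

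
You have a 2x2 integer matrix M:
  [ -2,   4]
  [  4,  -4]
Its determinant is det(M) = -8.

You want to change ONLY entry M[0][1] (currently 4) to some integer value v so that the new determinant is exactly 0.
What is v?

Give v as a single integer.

det is linear in entry M[0][1]: det = old_det + (v - 4) * C_01
Cofactor C_01 = -4
Want det = 0: -8 + (v - 4) * -4 = 0
  (v - 4) = 8 / -4 = -2
  v = 4 + (-2) = 2

Answer: 2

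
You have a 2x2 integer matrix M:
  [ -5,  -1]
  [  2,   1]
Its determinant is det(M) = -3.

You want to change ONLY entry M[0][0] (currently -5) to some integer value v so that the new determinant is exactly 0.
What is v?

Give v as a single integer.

det is linear in entry M[0][0]: det = old_det + (v - -5) * C_00
Cofactor C_00 = 1
Want det = 0: -3 + (v - -5) * 1 = 0
  (v - -5) = 3 / 1 = 3
  v = -5 + (3) = -2

Answer: -2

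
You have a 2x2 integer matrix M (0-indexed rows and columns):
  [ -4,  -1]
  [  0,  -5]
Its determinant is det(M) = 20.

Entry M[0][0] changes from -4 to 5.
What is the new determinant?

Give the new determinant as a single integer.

Answer: -25

Derivation:
det is linear in row 0: changing M[0][0] by delta changes det by delta * cofactor(0,0).
Cofactor C_00 = (-1)^(0+0) * minor(0,0) = -5
Entry delta = 5 - -4 = 9
Det delta = 9 * -5 = -45
New det = 20 + -45 = -25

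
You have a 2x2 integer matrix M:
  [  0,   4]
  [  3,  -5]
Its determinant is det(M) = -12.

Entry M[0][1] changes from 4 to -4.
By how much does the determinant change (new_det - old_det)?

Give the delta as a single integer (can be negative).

Cofactor C_01 = -3
Entry delta = -4 - 4 = -8
Det delta = entry_delta * cofactor = -8 * -3 = 24

Answer: 24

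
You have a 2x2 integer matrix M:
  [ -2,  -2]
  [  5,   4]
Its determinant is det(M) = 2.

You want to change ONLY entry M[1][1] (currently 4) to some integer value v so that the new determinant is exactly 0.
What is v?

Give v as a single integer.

Answer: 5

Derivation:
det is linear in entry M[1][1]: det = old_det + (v - 4) * C_11
Cofactor C_11 = -2
Want det = 0: 2 + (v - 4) * -2 = 0
  (v - 4) = -2 / -2 = 1
  v = 4 + (1) = 5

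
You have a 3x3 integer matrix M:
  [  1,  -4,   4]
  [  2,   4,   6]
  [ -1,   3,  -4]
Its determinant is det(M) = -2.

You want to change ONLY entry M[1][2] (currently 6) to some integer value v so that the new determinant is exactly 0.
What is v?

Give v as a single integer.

Answer: 8

Derivation:
det is linear in entry M[1][2]: det = old_det + (v - 6) * C_12
Cofactor C_12 = 1
Want det = 0: -2 + (v - 6) * 1 = 0
  (v - 6) = 2 / 1 = 2
  v = 6 + (2) = 8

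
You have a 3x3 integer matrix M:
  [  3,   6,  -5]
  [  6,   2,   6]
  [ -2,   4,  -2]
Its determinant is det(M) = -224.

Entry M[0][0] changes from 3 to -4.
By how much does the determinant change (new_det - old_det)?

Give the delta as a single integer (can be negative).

Cofactor C_00 = -28
Entry delta = -4 - 3 = -7
Det delta = entry_delta * cofactor = -7 * -28 = 196

Answer: 196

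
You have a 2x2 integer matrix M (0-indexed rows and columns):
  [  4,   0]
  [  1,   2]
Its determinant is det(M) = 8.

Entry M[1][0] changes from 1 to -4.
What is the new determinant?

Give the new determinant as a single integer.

Answer: 8

Derivation:
det is linear in row 1: changing M[1][0] by delta changes det by delta * cofactor(1,0).
Cofactor C_10 = (-1)^(1+0) * minor(1,0) = 0
Entry delta = -4 - 1 = -5
Det delta = -5 * 0 = 0
New det = 8 + 0 = 8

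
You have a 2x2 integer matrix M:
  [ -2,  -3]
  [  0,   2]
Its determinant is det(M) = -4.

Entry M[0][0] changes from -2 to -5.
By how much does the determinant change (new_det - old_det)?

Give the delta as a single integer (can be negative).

Answer: -6

Derivation:
Cofactor C_00 = 2
Entry delta = -5 - -2 = -3
Det delta = entry_delta * cofactor = -3 * 2 = -6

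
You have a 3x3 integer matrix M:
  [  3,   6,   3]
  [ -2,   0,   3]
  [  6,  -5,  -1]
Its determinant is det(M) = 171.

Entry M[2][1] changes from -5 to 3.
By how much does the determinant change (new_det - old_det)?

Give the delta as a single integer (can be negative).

Cofactor C_21 = -15
Entry delta = 3 - -5 = 8
Det delta = entry_delta * cofactor = 8 * -15 = -120

Answer: -120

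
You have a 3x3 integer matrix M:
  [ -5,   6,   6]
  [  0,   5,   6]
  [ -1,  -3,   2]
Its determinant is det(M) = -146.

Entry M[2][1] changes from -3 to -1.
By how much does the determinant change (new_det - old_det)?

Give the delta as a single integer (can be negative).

Cofactor C_21 = 30
Entry delta = -1 - -3 = 2
Det delta = entry_delta * cofactor = 2 * 30 = 60

Answer: 60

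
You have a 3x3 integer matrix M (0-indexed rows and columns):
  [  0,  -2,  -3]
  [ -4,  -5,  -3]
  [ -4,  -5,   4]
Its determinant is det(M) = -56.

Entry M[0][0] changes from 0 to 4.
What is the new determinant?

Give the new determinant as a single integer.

det is linear in row 0: changing M[0][0] by delta changes det by delta * cofactor(0,0).
Cofactor C_00 = (-1)^(0+0) * minor(0,0) = -35
Entry delta = 4 - 0 = 4
Det delta = 4 * -35 = -140
New det = -56 + -140 = -196

Answer: -196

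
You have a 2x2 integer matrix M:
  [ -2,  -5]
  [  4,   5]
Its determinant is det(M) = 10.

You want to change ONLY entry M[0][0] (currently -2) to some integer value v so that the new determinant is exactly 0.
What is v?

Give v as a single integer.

Answer: -4

Derivation:
det is linear in entry M[0][0]: det = old_det + (v - -2) * C_00
Cofactor C_00 = 5
Want det = 0: 10 + (v - -2) * 5 = 0
  (v - -2) = -10 / 5 = -2
  v = -2 + (-2) = -4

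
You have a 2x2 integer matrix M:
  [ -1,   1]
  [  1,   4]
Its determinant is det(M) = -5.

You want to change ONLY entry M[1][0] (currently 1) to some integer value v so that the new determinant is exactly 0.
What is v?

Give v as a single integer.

Answer: -4

Derivation:
det is linear in entry M[1][0]: det = old_det + (v - 1) * C_10
Cofactor C_10 = -1
Want det = 0: -5 + (v - 1) * -1 = 0
  (v - 1) = 5 / -1 = -5
  v = 1 + (-5) = -4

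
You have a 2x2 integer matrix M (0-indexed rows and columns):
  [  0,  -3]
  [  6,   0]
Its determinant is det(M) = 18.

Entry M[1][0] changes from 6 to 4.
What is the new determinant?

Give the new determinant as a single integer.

Answer: 12

Derivation:
det is linear in row 1: changing M[1][0] by delta changes det by delta * cofactor(1,0).
Cofactor C_10 = (-1)^(1+0) * minor(1,0) = 3
Entry delta = 4 - 6 = -2
Det delta = -2 * 3 = -6
New det = 18 + -6 = 12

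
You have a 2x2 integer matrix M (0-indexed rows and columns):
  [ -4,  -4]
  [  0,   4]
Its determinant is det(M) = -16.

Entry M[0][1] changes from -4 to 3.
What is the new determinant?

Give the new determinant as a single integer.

det is linear in row 0: changing M[0][1] by delta changes det by delta * cofactor(0,1).
Cofactor C_01 = (-1)^(0+1) * minor(0,1) = 0
Entry delta = 3 - -4 = 7
Det delta = 7 * 0 = 0
New det = -16 + 0 = -16

Answer: -16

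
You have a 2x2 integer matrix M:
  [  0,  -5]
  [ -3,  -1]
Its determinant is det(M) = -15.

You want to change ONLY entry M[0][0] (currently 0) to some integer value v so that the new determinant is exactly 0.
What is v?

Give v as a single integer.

det is linear in entry M[0][0]: det = old_det + (v - 0) * C_00
Cofactor C_00 = -1
Want det = 0: -15 + (v - 0) * -1 = 0
  (v - 0) = 15 / -1 = -15
  v = 0 + (-15) = -15

Answer: -15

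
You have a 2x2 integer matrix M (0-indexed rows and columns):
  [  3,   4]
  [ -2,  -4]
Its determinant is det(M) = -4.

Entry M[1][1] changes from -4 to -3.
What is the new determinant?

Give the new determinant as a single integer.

det is linear in row 1: changing M[1][1] by delta changes det by delta * cofactor(1,1).
Cofactor C_11 = (-1)^(1+1) * minor(1,1) = 3
Entry delta = -3 - -4 = 1
Det delta = 1 * 3 = 3
New det = -4 + 3 = -1

Answer: -1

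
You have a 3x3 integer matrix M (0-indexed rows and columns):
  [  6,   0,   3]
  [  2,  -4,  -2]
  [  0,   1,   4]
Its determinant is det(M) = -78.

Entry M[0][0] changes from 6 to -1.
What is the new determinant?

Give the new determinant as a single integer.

det is linear in row 0: changing M[0][0] by delta changes det by delta * cofactor(0,0).
Cofactor C_00 = (-1)^(0+0) * minor(0,0) = -14
Entry delta = -1 - 6 = -7
Det delta = -7 * -14 = 98
New det = -78 + 98 = 20

Answer: 20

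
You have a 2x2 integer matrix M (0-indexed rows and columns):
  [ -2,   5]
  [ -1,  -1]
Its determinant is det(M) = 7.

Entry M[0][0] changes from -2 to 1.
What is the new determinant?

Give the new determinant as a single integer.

Answer: 4

Derivation:
det is linear in row 0: changing M[0][0] by delta changes det by delta * cofactor(0,0).
Cofactor C_00 = (-1)^(0+0) * minor(0,0) = -1
Entry delta = 1 - -2 = 3
Det delta = 3 * -1 = -3
New det = 7 + -3 = 4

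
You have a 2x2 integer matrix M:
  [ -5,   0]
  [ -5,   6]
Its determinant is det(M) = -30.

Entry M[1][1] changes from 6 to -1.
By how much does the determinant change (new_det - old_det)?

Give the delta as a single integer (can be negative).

Answer: 35

Derivation:
Cofactor C_11 = -5
Entry delta = -1 - 6 = -7
Det delta = entry_delta * cofactor = -7 * -5 = 35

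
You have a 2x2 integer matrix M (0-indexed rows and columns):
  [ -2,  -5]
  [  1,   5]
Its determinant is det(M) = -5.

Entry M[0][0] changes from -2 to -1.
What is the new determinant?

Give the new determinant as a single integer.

det is linear in row 0: changing M[0][0] by delta changes det by delta * cofactor(0,0).
Cofactor C_00 = (-1)^(0+0) * minor(0,0) = 5
Entry delta = -1 - -2 = 1
Det delta = 1 * 5 = 5
New det = -5 + 5 = 0

Answer: 0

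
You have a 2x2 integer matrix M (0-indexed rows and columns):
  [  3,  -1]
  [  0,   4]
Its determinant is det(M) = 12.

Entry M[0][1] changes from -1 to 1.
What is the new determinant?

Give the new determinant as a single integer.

det is linear in row 0: changing M[0][1] by delta changes det by delta * cofactor(0,1).
Cofactor C_01 = (-1)^(0+1) * minor(0,1) = 0
Entry delta = 1 - -1 = 2
Det delta = 2 * 0 = 0
New det = 12 + 0 = 12

Answer: 12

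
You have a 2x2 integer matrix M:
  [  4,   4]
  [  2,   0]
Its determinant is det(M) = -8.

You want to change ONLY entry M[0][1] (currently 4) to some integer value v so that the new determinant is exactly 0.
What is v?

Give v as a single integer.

Answer: 0

Derivation:
det is linear in entry M[0][1]: det = old_det + (v - 4) * C_01
Cofactor C_01 = -2
Want det = 0: -8 + (v - 4) * -2 = 0
  (v - 4) = 8 / -2 = -4
  v = 4 + (-4) = 0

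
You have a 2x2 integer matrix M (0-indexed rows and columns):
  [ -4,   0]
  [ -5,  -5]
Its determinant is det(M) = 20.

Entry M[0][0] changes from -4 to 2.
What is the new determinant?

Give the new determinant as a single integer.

Answer: -10

Derivation:
det is linear in row 0: changing M[0][0] by delta changes det by delta * cofactor(0,0).
Cofactor C_00 = (-1)^(0+0) * minor(0,0) = -5
Entry delta = 2 - -4 = 6
Det delta = 6 * -5 = -30
New det = 20 + -30 = -10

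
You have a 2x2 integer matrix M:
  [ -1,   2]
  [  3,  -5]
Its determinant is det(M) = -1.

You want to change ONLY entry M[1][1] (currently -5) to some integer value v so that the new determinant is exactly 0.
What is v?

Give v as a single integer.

det is linear in entry M[1][1]: det = old_det + (v - -5) * C_11
Cofactor C_11 = -1
Want det = 0: -1 + (v - -5) * -1 = 0
  (v - -5) = 1 / -1 = -1
  v = -5 + (-1) = -6

Answer: -6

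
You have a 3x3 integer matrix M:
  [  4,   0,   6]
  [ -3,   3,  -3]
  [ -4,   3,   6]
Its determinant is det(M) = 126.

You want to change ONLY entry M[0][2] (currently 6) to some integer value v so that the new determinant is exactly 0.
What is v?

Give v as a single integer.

det is linear in entry M[0][2]: det = old_det + (v - 6) * C_02
Cofactor C_02 = 3
Want det = 0: 126 + (v - 6) * 3 = 0
  (v - 6) = -126 / 3 = -42
  v = 6 + (-42) = -36

Answer: -36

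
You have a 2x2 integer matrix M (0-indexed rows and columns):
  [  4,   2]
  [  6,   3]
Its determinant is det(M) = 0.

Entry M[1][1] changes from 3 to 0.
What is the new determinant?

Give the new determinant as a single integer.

det is linear in row 1: changing M[1][1] by delta changes det by delta * cofactor(1,1).
Cofactor C_11 = (-1)^(1+1) * minor(1,1) = 4
Entry delta = 0 - 3 = -3
Det delta = -3 * 4 = -12
New det = 0 + -12 = -12

Answer: -12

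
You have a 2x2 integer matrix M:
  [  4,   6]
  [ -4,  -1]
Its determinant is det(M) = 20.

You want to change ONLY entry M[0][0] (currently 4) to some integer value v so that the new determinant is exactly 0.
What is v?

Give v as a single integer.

det is linear in entry M[0][0]: det = old_det + (v - 4) * C_00
Cofactor C_00 = -1
Want det = 0: 20 + (v - 4) * -1 = 0
  (v - 4) = -20 / -1 = 20
  v = 4 + (20) = 24

Answer: 24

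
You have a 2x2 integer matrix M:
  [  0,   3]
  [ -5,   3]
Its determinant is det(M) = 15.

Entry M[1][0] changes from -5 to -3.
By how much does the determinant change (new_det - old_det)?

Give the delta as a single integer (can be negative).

Answer: -6

Derivation:
Cofactor C_10 = -3
Entry delta = -3 - -5 = 2
Det delta = entry_delta * cofactor = 2 * -3 = -6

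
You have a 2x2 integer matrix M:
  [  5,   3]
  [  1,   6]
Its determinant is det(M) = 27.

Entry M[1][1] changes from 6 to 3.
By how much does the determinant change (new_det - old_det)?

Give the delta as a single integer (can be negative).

Answer: -15

Derivation:
Cofactor C_11 = 5
Entry delta = 3 - 6 = -3
Det delta = entry_delta * cofactor = -3 * 5 = -15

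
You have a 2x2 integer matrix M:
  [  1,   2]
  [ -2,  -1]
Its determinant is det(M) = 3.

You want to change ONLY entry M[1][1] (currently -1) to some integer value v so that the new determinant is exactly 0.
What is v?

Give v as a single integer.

Answer: -4

Derivation:
det is linear in entry M[1][1]: det = old_det + (v - -1) * C_11
Cofactor C_11 = 1
Want det = 0: 3 + (v - -1) * 1 = 0
  (v - -1) = -3 / 1 = -3
  v = -1 + (-3) = -4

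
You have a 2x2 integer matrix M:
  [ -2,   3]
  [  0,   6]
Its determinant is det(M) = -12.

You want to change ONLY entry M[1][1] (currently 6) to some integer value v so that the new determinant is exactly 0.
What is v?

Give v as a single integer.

det is linear in entry M[1][1]: det = old_det + (v - 6) * C_11
Cofactor C_11 = -2
Want det = 0: -12 + (v - 6) * -2 = 0
  (v - 6) = 12 / -2 = -6
  v = 6 + (-6) = 0

Answer: 0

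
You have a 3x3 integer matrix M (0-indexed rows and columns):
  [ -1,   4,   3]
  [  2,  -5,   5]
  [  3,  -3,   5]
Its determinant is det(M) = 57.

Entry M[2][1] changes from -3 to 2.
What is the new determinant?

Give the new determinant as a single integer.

det is linear in row 2: changing M[2][1] by delta changes det by delta * cofactor(2,1).
Cofactor C_21 = (-1)^(2+1) * minor(2,1) = 11
Entry delta = 2 - -3 = 5
Det delta = 5 * 11 = 55
New det = 57 + 55 = 112

Answer: 112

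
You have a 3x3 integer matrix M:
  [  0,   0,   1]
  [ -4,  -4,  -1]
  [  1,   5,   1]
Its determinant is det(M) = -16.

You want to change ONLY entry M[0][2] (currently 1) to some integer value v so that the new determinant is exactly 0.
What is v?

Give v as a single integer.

det is linear in entry M[0][2]: det = old_det + (v - 1) * C_02
Cofactor C_02 = -16
Want det = 0: -16 + (v - 1) * -16 = 0
  (v - 1) = 16 / -16 = -1
  v = 1 + (-1) = 0

Answer: 0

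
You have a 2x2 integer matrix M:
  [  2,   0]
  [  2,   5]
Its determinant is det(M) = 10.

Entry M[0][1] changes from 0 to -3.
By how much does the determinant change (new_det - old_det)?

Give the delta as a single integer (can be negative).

Cofactor C_01 = -2
Entry delta = -3 - 0 = -3
Det delta = entry_delta * cofactor = -3 * -2 = 6

Answer: 6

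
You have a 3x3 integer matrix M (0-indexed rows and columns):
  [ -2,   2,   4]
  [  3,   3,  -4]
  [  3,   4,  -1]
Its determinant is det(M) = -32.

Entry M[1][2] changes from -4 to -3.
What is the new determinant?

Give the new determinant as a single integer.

Answer: -18

Derivation:
det is linear in row 1: changing M[1][2] by delta changes det by delta * cofactor(1,2).
Cofactor C_12 = (-1)^(1+2) * minor(1,2) = 14
Entry delta = -3 - -4 = 1
Det delta = 1 * 14 = 14
New det = -32 + 14 = -18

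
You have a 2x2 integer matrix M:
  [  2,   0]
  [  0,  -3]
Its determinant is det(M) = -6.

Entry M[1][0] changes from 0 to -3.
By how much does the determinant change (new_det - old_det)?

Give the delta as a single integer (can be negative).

Cofactor C_10 = 0
Entry delta = -3 - 0 = -3
Det delta = entry_delta * cofactor = -3 * 0 = 0

Answer: 0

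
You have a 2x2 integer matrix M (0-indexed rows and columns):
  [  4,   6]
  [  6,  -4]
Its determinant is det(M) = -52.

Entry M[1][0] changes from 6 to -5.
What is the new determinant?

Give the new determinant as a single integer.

Answer: 14

Derivation:
det is linear in row 1: changing M[1][0] by delta changes det by delta * cofactor(1,0).
Cofactor C_10 = (-1)^(1+0) * minor(1,0) = -6
Entry delta = -5 - 6 = -11
Det delta = -11 * -6 = 66
New det = -52 + 66 = 14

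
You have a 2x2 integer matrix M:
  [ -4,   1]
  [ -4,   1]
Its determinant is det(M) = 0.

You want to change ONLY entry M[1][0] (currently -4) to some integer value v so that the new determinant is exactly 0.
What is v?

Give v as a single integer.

Answer: -4

Derivation:
det is linear in entry M[1][0]: det = old_det + (v - -4) * C_10
Cofactor C_10 = -1
Want det = 0: 0 + (v - -4) * -1 = 0
  (v - -4) = 0 / -1 = 0
  v = -4 + (0) = -4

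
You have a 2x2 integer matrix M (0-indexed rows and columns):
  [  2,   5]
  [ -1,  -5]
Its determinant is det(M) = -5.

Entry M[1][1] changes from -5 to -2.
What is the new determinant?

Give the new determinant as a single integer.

det is linear in row 1: changing M[1][1] by delta changes det by delta * cofactor(1,1).
Cofactor C_11 = (-1)^(1+1) * minor(1,1) = 2
Entry delta = -2 - -5 = 3
Det delta = 3 * 2 = 6
New det = -5 + 6 = 1

Answer: 1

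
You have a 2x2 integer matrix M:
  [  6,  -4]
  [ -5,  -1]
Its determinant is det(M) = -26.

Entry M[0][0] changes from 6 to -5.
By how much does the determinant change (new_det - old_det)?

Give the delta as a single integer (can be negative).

Answer: 11

Derivation:
Cofactor C_00 = -1
Entry delta = -5 - 6 = -11
Det delta = entry_delta * cofactor = -11 * -1 = 11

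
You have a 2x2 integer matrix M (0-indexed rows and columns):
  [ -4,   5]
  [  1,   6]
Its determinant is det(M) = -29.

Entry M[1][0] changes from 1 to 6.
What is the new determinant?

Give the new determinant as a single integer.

det is linear in row 1: changing M[1][0] by delta changes det by delta * cofactor(1,0).
Cofactor C_10 = (-1)^(1+0) * minor(1,0) = -5
Entry delta = 6 - 1 = 5
Det delta = 5 * -5 = -25
New det = -29 + -25 = -54

Answer: -54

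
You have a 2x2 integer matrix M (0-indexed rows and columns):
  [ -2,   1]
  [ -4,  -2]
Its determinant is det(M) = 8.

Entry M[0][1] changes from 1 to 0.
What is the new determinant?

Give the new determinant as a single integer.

Answer: 4

Derivation:
det is linear in row 0: changing M[0][1] by delta changes det by delta * cofactor(0,1).
Cofactor C_01 = (-1)^(0+1) * minor(0,1) = 4
Entry delta = 0 - 1 = -1
Det delta = -1 * 4 = -4
New det = 8 + -4 = 4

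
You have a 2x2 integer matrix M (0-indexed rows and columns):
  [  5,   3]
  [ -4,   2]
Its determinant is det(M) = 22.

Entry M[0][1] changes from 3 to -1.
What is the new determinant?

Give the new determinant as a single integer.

det is linear in row 0: changing M[0][1] by delta changes det by delta * cofactor(0,1).
Cofactor C_01 = (-1)^(0+1) * minor(0,1) = 4
Entry delta = -1 - 3 = -4
Det delta = -4 * 4 = -16
New det = 22 + -16 = 6

Answer: 6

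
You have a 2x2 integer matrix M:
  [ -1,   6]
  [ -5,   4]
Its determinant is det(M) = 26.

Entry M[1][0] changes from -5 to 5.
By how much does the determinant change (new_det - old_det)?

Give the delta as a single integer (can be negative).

Answer: -60

Derivation:
Cofactor C_10 = -6
Entry delta = 5 - -5 = 10
Det delta = entry_delta * cofactor = 10 * -6 = -60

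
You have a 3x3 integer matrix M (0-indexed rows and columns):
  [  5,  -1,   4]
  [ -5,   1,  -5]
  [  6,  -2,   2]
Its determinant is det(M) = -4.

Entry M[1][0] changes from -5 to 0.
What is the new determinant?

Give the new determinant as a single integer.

det is linear in row 1: changing M[1][0] by delta changes det by delta * cofactor(1,0).
Cofactor C_10 = (-1)^(1+0) * minor(1,0) = -6
Entry delta = 0 - -5 = 5
Det delta = 5 * -6 = -30
New det = -4 + -30 = -34

Answer: -34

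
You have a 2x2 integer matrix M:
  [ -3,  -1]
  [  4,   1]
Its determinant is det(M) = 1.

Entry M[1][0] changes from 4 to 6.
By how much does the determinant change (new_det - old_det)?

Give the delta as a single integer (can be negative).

Answer: 2

Derivation:
Cofactor C_10 = 1
Entry delta = 6 - 4 = 2
Det delta = entry_delta * cofactor = 2 * 1 = 2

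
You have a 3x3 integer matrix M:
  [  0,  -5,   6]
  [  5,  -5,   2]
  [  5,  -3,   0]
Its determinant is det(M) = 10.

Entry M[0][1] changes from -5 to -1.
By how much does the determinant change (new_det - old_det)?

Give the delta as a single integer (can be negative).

Answer: 40

Derivation:
Cofactor C_01 = 10
Entry delta = -1 - -5 = 4
Det delta = entry_delta * cofactor = 4 * 10 = 40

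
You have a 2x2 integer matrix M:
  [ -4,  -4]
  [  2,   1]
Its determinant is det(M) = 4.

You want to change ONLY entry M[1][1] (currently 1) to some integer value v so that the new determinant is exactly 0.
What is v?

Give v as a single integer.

det is linear in entry M[1][1]: det = old_det + (v - 1) * C_11
Cofactor C_11 = -4
Want det = 0: 4 + (v - 1) * -4 = 0
  (v - 1) = -4 / -4 = 1
  v = 1 + (1) = 2

Answer: 2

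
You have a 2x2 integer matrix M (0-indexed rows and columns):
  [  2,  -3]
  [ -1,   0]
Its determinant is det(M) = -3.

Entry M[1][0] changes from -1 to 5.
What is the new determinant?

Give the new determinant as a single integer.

Answer: 15

Derivation:
det is linear in row 1: changing M[1][0] by delta changes det by delta * cofactor(1,0).
Cofactor C_10 = (-1)^(1+0) * minor(1,0) = 3
Entry delta = 5 - -1 = 6
Det delta = 6 * 3 = 18
New det = -3 + 18 = 15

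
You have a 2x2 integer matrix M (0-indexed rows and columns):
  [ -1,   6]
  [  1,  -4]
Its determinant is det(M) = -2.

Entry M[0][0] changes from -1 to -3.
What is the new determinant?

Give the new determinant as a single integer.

Answer: 6

Derivation:
det is linear in row 0: changing M[0][0] by delta changes det by delta * cofactor(0,0).
Cofactor C_00 = (-1)^(0+0) * minor(0,0) = -4
Entry delta = -3 - -1 = -2
Det delta = -2 * -4 = 8
New det = -2 + 8 = 6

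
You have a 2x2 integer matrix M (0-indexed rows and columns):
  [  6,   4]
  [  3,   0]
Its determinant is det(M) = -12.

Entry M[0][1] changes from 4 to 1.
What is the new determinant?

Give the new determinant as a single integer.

det is linear in row 0: changing M[0][1] by delta changes det by delta * cofactor(0,1).
Cofactor C_01 = (-1)^(0+1) * minor(0,1) = -3
Entry delta = 1 - 4 = -3
Det delta = -3 * -3 = 9
New det = -12 + 9 = -3

Answer: -3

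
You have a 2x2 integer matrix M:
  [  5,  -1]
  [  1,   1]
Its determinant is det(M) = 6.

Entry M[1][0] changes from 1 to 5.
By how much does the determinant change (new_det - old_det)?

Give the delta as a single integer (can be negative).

Cofactor C_10 = 1
Entry delta = 5 - 1 = 4
Det delta = entry_delta * cofactor = 4 * 1 = 4

Answer: 4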